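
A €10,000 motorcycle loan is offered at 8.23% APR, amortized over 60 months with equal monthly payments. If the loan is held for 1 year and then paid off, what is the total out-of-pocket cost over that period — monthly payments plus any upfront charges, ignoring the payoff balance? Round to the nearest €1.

€2,446

At 8.23% the monthly rate is 0.0068583, so the payment is 10,000 × 0.0068583 / (1 − 1.0068583^−60) = €203.87.
Total outlay = 12 × €203.87 = €2,446.44.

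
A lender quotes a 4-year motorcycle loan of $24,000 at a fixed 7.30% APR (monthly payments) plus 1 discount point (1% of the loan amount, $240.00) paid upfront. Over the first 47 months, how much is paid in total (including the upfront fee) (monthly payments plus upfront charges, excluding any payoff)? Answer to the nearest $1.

Monthly rate = 7.3%/12 = 0.0060833; payment = 24,000 × 0.0060833 / (1 − (1+0.0060833)^−48) = $578.06.
Total outlay = 47 × $578.06 + $240.00 = $27,408.82.

$27,409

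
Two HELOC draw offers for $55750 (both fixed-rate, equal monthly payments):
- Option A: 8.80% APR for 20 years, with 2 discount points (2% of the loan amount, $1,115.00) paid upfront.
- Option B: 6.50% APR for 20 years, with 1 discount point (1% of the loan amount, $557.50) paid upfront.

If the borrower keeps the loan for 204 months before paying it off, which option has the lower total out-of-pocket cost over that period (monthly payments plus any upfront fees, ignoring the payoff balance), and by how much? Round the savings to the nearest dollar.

Option B by $16,631

Option A: monthly rate = 8.8%/12 = 0.0073333; payment = 55,750 × 0.0073333 / (1 − (1+0.0073333)^−240) = $494.45.
Option B: monthly rate = 6.5%/12 = 0.0054167; payment = 55,750 × 0.0054167 / (1 − (1+0.0054167)^−240) = $415.66.
Over 204 months: Option A costs 204 × $494.45 + $1,115.00 = $101,982.80; Option B costs 204 × $415.66 + $557.50 = $85,352.14.
Option B is cheaper by $101,982.80 − $85,352.14 = $16,630.66.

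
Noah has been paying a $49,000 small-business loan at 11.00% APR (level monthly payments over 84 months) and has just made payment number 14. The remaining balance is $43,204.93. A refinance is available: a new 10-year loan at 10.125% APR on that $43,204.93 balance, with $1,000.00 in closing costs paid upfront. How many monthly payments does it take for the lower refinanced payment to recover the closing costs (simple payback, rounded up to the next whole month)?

Current payment = 49,000 × 11%/12 / (1 − (1+0.0091667)^−84) = $839.00.
Refinanced payment = 43,204.93 × 0.0084375 / (1 − (1+0.0084375)^−120) = $573.95.
Monthly savings = $839.00 − $573.95 = $265.05.
Break-even = $1,000.00 / $265.05 = 3.77 → 4 months.

4 months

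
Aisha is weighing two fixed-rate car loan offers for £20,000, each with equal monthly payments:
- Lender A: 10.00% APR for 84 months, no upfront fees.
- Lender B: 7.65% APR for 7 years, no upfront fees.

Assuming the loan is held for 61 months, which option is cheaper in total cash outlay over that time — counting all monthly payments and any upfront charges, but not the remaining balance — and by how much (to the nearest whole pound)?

Lender A: at 10.00% the monthly rate is 0.0083333, so the payment is 20,000 × 0.0083333 / (1 − 1.0083333^−84) = £332.02.
Lender B: monthly rate = 7.65%/12 = 0.0063750; payment = 20,000 × 0.0063750 / (1 − (1+0.0063750)^−84) = £308.25.
Over 61 months: Lender A costs 61 × £332.02 = £20,253.22; Lender B costs 61 × £308.25 = £18,803.25.
Lender B is cheaper by £20,253.22 − £18,803.25 = £1,449.97.

Lender B by £1,450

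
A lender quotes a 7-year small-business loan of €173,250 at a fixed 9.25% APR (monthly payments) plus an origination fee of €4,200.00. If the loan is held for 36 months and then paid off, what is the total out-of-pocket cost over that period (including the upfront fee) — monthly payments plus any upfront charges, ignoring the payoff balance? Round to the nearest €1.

€105,341

Monthly rate = 9.25%/12 = 0.0077083; payment = 173,250 × 0.0077083 / (1 − (1+0.0077083)^−84) = €2,809.46.
Total outlay = 36 × €2,809.46 + €4,200.00 = €105,340.56.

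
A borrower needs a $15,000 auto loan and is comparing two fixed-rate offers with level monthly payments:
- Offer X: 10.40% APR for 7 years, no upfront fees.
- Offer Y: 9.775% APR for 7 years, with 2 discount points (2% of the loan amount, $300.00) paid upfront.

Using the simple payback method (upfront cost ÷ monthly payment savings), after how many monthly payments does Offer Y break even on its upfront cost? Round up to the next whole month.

62 months

Offer X: at 10.40% the monthly rate is 0.0086667, so the payment is 15,000 × 0.0086667 / (1 − 1.0086667^−84) = $252.13.
Offer Y: monthly rate = 9.775%/12 = 0.0081458; payment = 15,000 × 0.0081458 / (1 − (1+0.0081458)^−84) = $247.28.
Monthly savings = $252.13 − $247.28 = $4.85.
Break-even = $300.00 / $4.85 = 61.86 → 62 months.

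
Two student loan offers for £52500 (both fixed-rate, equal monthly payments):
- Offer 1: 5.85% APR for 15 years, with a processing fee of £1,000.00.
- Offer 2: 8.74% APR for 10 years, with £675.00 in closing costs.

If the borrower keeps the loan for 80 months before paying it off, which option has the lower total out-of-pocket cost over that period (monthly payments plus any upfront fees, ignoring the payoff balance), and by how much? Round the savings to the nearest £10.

Offer 1: monthly rate = 5.85%/12 = 0.0048750; payment = 52,500 × 0.0048750 / (1 − (1+0.0048750)^−180) = £438.78.
Offer 2: at 8.74% the monthly rate is 0.0072833, so the payment is 52,500 × 0.0072833 / (1 − 1.0072833^−120) = £657.68.
Over 80 months: Offer 1 costs 80 × £438.78 + £1,000.00 = £36,102.40; Offer 2 costs 80 × £657.68 + £675.00 = £53,289.40.
Offer 1 is cheaper by £53,289.40 − £36,102.40 = £17,187.00.

Offer 1 by £17,190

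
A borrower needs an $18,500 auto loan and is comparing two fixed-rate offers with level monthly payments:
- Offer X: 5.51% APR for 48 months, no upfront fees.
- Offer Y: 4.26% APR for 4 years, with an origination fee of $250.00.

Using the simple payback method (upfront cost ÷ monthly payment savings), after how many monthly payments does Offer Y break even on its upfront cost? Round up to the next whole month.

24 months

Offer X: monthly rate = 5.51%/12 = 0.0045917; payment = 18,500 × 0.0045917 / (1 − (1+0.0045917)^−48) = $430.33.
Offer Y: at 4.26% the monthly rate is 0.0035500, so the payment is 18,500 × 0.0035500 / (1 − 1.0035500^−48) = $419.87.
Monthly savings = $430.33 − $419.87 = $10.46.
Break-even = $250.00 / $10.46 = 23.90 → 24 months.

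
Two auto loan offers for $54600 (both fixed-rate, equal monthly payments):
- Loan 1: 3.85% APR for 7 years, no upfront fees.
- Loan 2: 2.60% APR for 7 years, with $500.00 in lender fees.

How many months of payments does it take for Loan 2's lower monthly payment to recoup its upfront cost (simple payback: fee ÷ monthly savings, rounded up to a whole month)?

17 months

Loan 1: monthly rate = 3.85%/12 = 0.0032083; payment = 54,600 × 0.0032083 / (1 − (1+0.0032083)^−84) = $742.55.
Loan 2: monthly rate = 2.6%/12 = 0.0021667; payment = 54,600 × 0.0021667 / (1 − (1+0.0021667)^−84) = $711.65.
Monthly savings = $742.55 − $711.65 = $30.90.
Break-even = $500.00 / $30.90 = 16.18 → 17 months.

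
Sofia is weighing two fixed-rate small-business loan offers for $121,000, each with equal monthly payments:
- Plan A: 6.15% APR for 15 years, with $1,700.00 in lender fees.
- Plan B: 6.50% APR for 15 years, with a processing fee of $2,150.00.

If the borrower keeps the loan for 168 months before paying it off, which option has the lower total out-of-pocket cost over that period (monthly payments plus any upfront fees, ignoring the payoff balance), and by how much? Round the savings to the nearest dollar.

Plan A by $4,338

Plan A: monthly rate = 6.15%/12 = 0.0051250; payment = 121,000 × 0.0051250 / (1 − (1+0.0051250)^−180) = $1,030.90.
Plan B: monthly rate = 6.5%/12 = 0.0054167; payment = 121,000 × 0.0054167 / (1 − (1+0.0054167)^−180) = $1,054.04.
Over 168 months: Plan A costs 168 × $1,030.90 + $1,700.00 = $174,891.20; Plan B costs 168 × $1,054.04 + $2,150.00 = $179,228.72.
Plan A is cheaper by $179,228.72 − $174,891.20 = $4,337.52.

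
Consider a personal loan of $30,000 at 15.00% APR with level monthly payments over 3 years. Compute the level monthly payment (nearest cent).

$1,039.96

At 15.00% the monthly rate is 0.0125000, so the payment is 30,000 × 0.0125000 / (1 − 1.0125000^−36) = $1,039.96.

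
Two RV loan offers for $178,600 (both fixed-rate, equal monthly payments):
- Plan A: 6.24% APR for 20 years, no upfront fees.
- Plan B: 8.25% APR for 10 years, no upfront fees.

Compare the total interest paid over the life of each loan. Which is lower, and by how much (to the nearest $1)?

Plan B by $50,186

Plan A: at 6.24% the monthly rate is 0.0052000, so the payment is 178,600 × 0.0052000 / (1 − 1.0052000^−240) = $1,304.40.
Total interest on Plan A = 240 × $1,304.40 − $178,600 = $134,456.00.
Plan B: at 8.25% the monthly rate is 0.0068750, so the payment is 178,600 × 0.0068750 / (1 − 1.0068750^−120) = $2,190.58.
Total interest on Plan B = 120 × $2,190.58 − $178,600 = $84,269.60.
Plan B is lower by $50,186.40.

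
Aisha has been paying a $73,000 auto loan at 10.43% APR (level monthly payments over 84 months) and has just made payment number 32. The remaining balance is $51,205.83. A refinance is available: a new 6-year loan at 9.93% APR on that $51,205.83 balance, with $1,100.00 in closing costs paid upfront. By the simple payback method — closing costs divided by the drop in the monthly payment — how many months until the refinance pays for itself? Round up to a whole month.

4 months

Current payment = 73,000 × 10.43%/12 / (1 − (1+0.0086917)^−84) = $1,228.17.
Refinanced payment = 51,205.83 × 0.0082750 / (1 − (1+0.0082750)^−72) = $946.82.
Monthly savings = $1,228.17 − $946.82 = $281.35.
Break-even = $1,100.00 / $281.35 = 3.91 → 4 months.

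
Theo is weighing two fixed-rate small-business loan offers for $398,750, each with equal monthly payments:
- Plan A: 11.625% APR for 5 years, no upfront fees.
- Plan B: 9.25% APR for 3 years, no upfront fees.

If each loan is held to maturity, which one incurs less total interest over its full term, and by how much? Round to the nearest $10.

Plan B by $69,520

Plan A: monthly rate = 11.625%/12 = 0.0096875; payment = 398,750 × 0.0096875 / (1 − (1+0.0096875)^−60) = $8,794.60.
Total interest on Plan A = 60 × $8,794.60 − $398,750 = $128,926.00.
Plan B: at 9.25% the monthly rate is 0.0077083, so the payment is 398,750 × 0.0077083 / (1 − 1.0077083^−36) = $12,726.59.
Total interest on Plan B = 36 × $12,726.59 − $398,750 = $59,407.24.
Plan B is lower by $69,518.76.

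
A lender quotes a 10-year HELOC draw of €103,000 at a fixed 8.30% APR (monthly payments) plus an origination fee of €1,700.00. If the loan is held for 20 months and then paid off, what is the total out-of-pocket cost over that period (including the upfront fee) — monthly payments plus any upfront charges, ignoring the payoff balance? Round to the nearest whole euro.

€27,021

At 8.30% the monthly rate is 0.0069167, so the payment is 103,000 × 0.0069167 / (1 − 1.0069167^−120) = €1,266.06.
Total outlay = 20 × €1,266.06 + €1,700.00 = €27,021.20.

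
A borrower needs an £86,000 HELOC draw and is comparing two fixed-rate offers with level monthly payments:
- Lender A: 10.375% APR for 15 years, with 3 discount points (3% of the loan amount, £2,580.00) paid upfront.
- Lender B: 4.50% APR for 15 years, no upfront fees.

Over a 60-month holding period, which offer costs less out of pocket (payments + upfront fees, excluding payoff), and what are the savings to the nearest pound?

Lender B by £19,746

Lender A: monthly rate = 10.375%/12 = 0.0086458; payment = 86,000 × 0.0086458 / (1 − (1+0.0086458)^−180) = £943.99.
Lender B: at 4.50% the monthly rate is 0.0037500, so the payment is 86,000 × 0.0037500 / (1 − 1.0037500^−180) = £657.89.
Over 60 months: Lender A costs 60 × £943.99 + £2,580.00 = £59,219.40; Lender B costs 60 × £657.89 = £39,473.40.
Lender B is cheaper by £59,219.40 − £39,473.40 = £19,746.00.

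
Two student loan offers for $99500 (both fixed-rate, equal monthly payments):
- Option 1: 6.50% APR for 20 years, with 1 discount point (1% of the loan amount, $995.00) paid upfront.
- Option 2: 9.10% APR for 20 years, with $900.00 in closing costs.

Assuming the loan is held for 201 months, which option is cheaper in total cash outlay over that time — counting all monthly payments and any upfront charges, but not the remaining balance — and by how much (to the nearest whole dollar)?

Option 1 by $32,023

Option 1: monthly rate = 6.5%/12 = 0.0054167; payment = 99,500 × 0.0054167 / (1 − (1+0.0054167)^−240) = $741.85.
Option 2: at 9.10% the monthly rate is 0.0075833, so the payment is 99,500 × 0.0075833 / (1 − 1.0075833^−240) = $901.64.
Over 201 months: Option 1 costs 201 × $741.85 + $995.00 = $150,106.85; Option 2 costs 201 × $901.64 + $900.00 = $182,129.64.
Option 1 is cheaper by $182,129.64 − $150,106.85 = $32,022.79.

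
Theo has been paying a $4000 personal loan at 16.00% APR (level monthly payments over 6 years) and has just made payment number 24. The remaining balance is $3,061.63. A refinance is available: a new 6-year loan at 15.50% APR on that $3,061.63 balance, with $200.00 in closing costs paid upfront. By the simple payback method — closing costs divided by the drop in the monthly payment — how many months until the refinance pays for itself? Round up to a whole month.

10 months

Current payment = 4,000 × 16%/12 / (1 − (1+0.0133333)^−72) = $86.77.
Refinanced payment = 3,061.63 × 0.0129167 / (1 − (1+0.0129167)^−72) = $65.57.
Monthly savings = $86.77 − $65.57 = $21.20.
Break-even = $200.00 / $21.20 = 9.43 → 10 months.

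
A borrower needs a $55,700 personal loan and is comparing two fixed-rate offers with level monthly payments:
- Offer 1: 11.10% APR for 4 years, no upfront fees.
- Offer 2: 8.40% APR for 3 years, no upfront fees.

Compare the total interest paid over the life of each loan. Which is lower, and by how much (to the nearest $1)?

Offer 1: at 11.10% the monthly rate is 0.0092500, so the payment is 55,700 × 0.0092500 / (1 − 1.0092500^−48) = $1,442.30.
Total interest on Offer 1 = 48 × $1,442.30 − $55,700 = $13,530.40.
Offer 2: at 8.40% the monthly rate is 0.0070000, so the payment is 55,700 × 0.0070000 / (1 − 1.0070000^−36) = $1,755.73.
Total interest on Offer 2 = 36 × $1,755.73 − $55,700 = $7,506.28.
Offer 2 is lower by $6,024.12.

Offer 2 by $6,024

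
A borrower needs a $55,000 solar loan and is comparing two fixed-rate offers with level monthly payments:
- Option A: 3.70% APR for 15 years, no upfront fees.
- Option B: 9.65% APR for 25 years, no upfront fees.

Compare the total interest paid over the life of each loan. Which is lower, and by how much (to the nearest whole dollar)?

Option A: monthly rate = 3.7%/12 = 0.0030833; payment = 55,000 × 0.0030833 / (1 − (1+0.0030833)^−180) = $398.61.
Total interest on Option A = 180 × $398.61 − $55,000 = $16,749.80.
Option B: at 9.65% the monthly rate is 0.0080417, so the payment is 55,000 × 0.0080417 / (1 − 1.0080417^−300) = $486.28.
Total interest on Option B = 300 × $486.28 − $55,000 = $90,884.00.
Option A is lower by $74,134.20.

Option A by $74,134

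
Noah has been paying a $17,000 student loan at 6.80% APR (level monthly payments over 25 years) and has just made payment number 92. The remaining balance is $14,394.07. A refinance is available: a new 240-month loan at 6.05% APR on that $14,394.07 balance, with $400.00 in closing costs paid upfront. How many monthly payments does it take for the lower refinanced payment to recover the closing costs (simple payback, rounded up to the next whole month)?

Current payment = 17,000 × 6.8%/12 / (1 − (1+0.0056667)^−300) = $117.99.
Refinanced payment = 14,394.07 × 0.0050417 / (1 − (1+0.0050417)^−240) = $103.54.
Monthly savings = $117.99 − $103.54 = $14.45.
Break-even = $400.00 / $14.45 = 27.68 → 28 months.

28 months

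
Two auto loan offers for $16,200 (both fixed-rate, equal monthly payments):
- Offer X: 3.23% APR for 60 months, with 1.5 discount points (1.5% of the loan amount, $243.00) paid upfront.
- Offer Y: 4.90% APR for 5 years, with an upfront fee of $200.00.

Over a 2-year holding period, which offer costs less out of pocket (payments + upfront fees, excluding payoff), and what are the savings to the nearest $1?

Offer X by $250

Offer X: at 3.23% the monthly rate is 0.0026917, so the payment is 16,200 × 0.0026917 / (1 − 1.0026917^−60) = $292.75.
Offer Y: monthly rate = 4.9%/12 = 0.0040833; payment = 16,200 × 0.0040833 / (1 − (1+0.0040833)^−60) = $304.97.
Over 24 months: Offer X costs 24 × $292.75 + $243.00 = $7,269.00; Offer Y costs 24 × $304.97 + $200.00 = $7,519.28.
Offer X is cheaper by $7,519.28 − $7,269.00 = $250.28.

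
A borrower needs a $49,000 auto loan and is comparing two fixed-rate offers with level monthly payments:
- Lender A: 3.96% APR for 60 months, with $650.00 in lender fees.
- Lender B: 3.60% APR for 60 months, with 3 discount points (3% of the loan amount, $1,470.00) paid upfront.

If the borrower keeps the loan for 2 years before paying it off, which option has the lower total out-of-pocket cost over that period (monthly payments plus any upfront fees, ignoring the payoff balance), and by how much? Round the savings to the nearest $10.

Lender A: monthly rate = 3.96%/12 = 0.0033000; payment = 49,000 × 0.0033000 / (1 − (1+0.0033000)^−60) = $901.53.
Lender B: monthly rate = 3.6%/12 = 0.0030000; payment = 49,000 × 0.0030000 / (1 − (1+0.0030000)^−60) = $893.59.
Over 24 months: Lender A costs 24 × $901.53 + $650.00 = $22,286.72; Lender B costs 24 × $893.59 + $1,470.00 = $22,916.16.
Lender A is cheaper by $22,916.16 − $22,286.72 = $629.44.

Lender A by $630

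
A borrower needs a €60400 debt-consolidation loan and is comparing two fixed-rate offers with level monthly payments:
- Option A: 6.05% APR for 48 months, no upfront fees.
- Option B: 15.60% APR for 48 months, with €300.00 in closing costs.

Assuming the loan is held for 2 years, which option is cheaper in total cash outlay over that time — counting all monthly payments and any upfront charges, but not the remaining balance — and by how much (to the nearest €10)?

Option A by €7,010

Option A: at 6.05% the monthly rate is 0.0050417, so the payment is 60,400 × 0.0050417 / (1 − 1.0050417^−48) = €1,419.88.
Option B: monthly rate = 15.6%/12 = 0.0130000; payment = 60,400 × 0.0130000 / (1 − (1+0.0130000)^−48) = €1,699.40.
Over 24 months: Option A costs 24 × €1,419.88 = €34,077.12; Option B costs 24 × €1,699.40 + €300.00 = €41,085.60.
Option A is cheaper by €41,085.60 − €34,077.12 = €7,008.48.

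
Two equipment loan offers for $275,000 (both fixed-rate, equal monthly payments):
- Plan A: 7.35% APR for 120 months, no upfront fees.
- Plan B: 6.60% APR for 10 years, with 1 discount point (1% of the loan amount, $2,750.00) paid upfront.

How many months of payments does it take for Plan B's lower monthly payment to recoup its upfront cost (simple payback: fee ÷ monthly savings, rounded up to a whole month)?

26 months

Plan A: monthly rate = 7.35%/12 = 0.0061250; payment = 275,000 × 0.0061250 / (1 − (1+0.0061250)^−120) = $3,242.81.
Plan B: monthly rate = 6.6%/12 = 0.0055000; payment = 275,000 × 0.0055000 / (1 − (1+0.0055000)^−120) = $3,136.58.
Monthly savings = $3,242.81 − $3,136.58 = $106.23.
Break-even = $2,750.00 / $106.23 = 25.89 → 26 months.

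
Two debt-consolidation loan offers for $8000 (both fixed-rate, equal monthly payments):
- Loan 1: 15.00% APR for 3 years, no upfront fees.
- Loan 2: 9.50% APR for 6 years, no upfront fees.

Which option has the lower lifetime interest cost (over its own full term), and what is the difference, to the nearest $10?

Loan 1 by $540

Loan 1: monthly rate = 15%/12 = 0.0125000; payment = 8,000 × 0.0125000 / (1 − (1+0.0125000)^−36) = $277.32.
Total interest on Loan 1 = 36 × $277.32 − $8,000 = $1,983.52.
Loan 2: at 9.50% the monthly rate is 0.0079167, so the payment is 8,000 × 0.0079167 / (1 − 1.0079167^−72) = $146.20.
Total interest on Loan 2 = 72 × $146.20 − $8,000 = $2,526.40.
Loan 1 is lower by $542.88.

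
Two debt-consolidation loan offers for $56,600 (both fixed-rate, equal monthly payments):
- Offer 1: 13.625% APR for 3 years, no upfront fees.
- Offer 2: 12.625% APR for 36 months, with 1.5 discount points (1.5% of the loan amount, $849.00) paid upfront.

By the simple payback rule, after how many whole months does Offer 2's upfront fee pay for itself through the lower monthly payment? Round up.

32 months

Offer 1: monthly rate = 13.625%/12 = 0.0113542; payment = 56,600 × 0.0113542 / (1 − (1+0.0113542)^−36) = $1,924.16.
Offer 2: at 12.625% the monthly rate is 0.0105208, so the payment is 56,600 × 0.0105208 / (1 − 1.0105208^−36) = $1,896.87.
Monthly savings = $1,924.16 − $1,896.87 = $27.29.
Break-even = $849.00 / $27.29 = 31.11 → 32 months.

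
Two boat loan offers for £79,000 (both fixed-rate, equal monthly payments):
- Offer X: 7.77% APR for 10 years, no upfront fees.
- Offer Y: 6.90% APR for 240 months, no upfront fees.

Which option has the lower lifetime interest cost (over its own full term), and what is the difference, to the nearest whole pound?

Offer X by £31,991

Offer X: monthly rate = 7.77%/12 = 0.0064750; payment = 79,000 × 0.0064750 / (1 − (1+0.0064750)^−120) = £948.91.
Total interest on Offer X = 120 × £948.91 − £79,000 = £34,869.20.
Offer Y: monthly rate = 6.9%/12 = 0.0057500; payment = 79,000 × 0.0057500 / (1 − (1+0.0057500)^−240) = £607.75.
Total interest on Offer Y = 240 × £607.75 − £79,000 = £66,860.00.
Offer X is lower by £31,990.80.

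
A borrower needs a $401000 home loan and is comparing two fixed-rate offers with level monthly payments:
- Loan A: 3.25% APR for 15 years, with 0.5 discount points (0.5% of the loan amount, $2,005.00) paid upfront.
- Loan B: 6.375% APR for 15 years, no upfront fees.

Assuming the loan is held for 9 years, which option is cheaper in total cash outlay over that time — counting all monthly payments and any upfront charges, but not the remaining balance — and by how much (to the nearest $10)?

Loan A: at 3.25% the monthly rate is 0.0027083, so the payment is 401,000 × 0.0027083 / (1 − 1.0027083^−180) = $2,817.70.
Loan B: at 6.375% the monthly rate is 0.0053125, so the payment is 401,000 × 0.0053125 / (1 − 1.0053125^−180) = $3,465.64.
Over 108 months: Loan A costs 108 × $2,817.70 + $2,005.00 = $306,316.60; Loan B costs 108 × $3,465.64 = $374,289.12.
Loan A is cheaper by $374,289.12 − $306,316.60 = $67,972.52.

Loan A by $67,970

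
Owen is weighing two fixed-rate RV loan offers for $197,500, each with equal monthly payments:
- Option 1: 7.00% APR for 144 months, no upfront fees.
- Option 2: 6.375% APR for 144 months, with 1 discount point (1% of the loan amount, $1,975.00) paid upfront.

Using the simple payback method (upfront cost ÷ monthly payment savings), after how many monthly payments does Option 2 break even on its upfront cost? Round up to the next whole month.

31 months

Option 1: monthly rate = 7%/12 = 0.0058333; payment = 197,500 × 0.0058333 / (1 − (1+0.0058333)^−144) = $2,031.05.
Option 2: monthly rate = 6.375%/12 = 0.0053125; payment = 197,500 × 0.0053125 / (1 − (1+0.0053125)^−144) = $1,965.85.
Monthly savings = $2,031.05 − $1,965.85 = $65.20.
Break-even = $1,975.00 / $65.20 = 30.29 → 31 months.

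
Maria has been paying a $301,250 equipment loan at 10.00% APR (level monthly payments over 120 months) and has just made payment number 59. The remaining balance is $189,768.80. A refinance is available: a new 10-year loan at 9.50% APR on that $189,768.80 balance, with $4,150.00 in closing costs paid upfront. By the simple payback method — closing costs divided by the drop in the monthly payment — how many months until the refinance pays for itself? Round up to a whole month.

Current payment = 301,250 × 10%/12 / (1 − (1+0.0083333)^−120) = $3,981.04.
Refinanced payment = 189,768.80 × 0.0079167 / (1 − (1+0.0079167)^−120) = $2,455.56.
Monthly savings = $3,981.04 − $2,455.56 = $1,525.48.
Break-even = $4,150.00 / $1,525.48 = 2.72 → 3 months.

3 months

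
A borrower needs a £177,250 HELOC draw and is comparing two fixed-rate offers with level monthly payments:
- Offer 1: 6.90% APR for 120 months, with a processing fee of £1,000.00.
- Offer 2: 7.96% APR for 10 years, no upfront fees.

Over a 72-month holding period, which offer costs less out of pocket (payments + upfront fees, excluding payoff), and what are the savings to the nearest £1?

Offer 1: at 6.90% the monthly rate is 0.0057500, so the payment is 177,250 × 0.0057500 / (1 − 1.0057500^−120) = £2,048.90.
Offer 2: monthly rate = 7.96%/12 = 0.0066333; payment = 177,250 × 0.0066333 / (1 − (1+0.0066333)^−120) = £2,146.79.
Over 72 months: Offer 1 costs 72 × £2,048.90 + £1,000.00 = £148,520.80; Offer 2 costs 72 × £2,146.79 = £154,568.88.
Offer 1 is cheaper by £154,568.88 − £148,520.80 = £6,048.08.

Offer 1 by £6,048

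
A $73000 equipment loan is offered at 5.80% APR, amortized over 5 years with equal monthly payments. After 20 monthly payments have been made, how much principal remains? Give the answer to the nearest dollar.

With monthly rate i = 5.8%/12 = 0.0048333, the balance after k of n payments is P · [(1+i)^n − (1+i)^k] / [(1+i)^n − 1].
(1+0.0048333)^60 = 1.33549421 and (1+0.0048333)^20 = 1.10123668, so the balance is 73,000 × (1.33549421 − 1.10123668) / (1.33549421 − 1) = $50,971.97.

$50,972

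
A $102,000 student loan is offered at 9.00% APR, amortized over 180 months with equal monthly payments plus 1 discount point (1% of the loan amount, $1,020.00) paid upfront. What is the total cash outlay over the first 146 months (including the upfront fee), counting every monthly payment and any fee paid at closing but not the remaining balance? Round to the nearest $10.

At 9.00% the monthly rate is 0.0075000, so the payment is 102,000 × 0.0075000 / (1 − 1.0075000^−180) = $1,034.55.
Total outlay = 146 × $1,034.55 + $1,020.00 = $152,064.30.

$152,060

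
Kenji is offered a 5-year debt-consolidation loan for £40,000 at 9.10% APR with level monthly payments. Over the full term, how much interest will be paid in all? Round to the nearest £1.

£9,937

Monthly rate = 9.1%/12 = 0.0075833; payment = 40,000 × 0.0075833 / (1 − (1+0.0075833)^−60) = £832.28.
Total paid = 60 × £832.28 = £49,936.80; interest = £49,936.80 − £40,000 = £9,936.80.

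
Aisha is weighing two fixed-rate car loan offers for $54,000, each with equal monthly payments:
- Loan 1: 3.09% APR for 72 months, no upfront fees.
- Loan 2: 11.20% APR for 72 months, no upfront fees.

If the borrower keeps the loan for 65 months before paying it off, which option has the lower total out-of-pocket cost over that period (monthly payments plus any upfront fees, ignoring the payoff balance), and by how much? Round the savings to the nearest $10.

Loan 1 by $13,700

Loan 1: monthly rate = 3.09%/12 = 0.0025750; payment = 54,000 × 0.0025750 / (1 − (1+0.0025750)^−72) = $822.63.
Loan 2: at 11.20% the monthly rate is 0.0093333, so the payment is 54,000 × 0.0093333 / (1 − 1.0093333^−72) = $1,033.38.
Over 65 months: Loan 1 costs 65 × $822.63 = $53,470.95; Loan 2 costs 65 × $1,033.38 = $67,169.70.
Loan 1 is cheaper by $67,169.70 − $53,470.95 = $13,698.75.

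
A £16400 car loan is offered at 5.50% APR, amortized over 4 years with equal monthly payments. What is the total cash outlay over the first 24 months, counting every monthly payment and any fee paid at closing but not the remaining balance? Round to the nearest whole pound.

£9,154

At 5.50% the monthly rate is 0.0045833, so the payment is 16,400 × 0.0045833 / (1 − 1.0045833^−48) = £381.41.
Total outlay = 24 × £381.41 = £9,153.84.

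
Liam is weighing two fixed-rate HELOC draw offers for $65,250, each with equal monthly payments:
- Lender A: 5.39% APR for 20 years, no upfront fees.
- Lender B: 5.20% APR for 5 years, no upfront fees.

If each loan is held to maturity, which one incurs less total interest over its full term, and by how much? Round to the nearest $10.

Lender A: at 5.39% the monthly rate is 0.0044917, so the payment is 65,250 × 0.0044917 / (1 − 1.0044917^−240) = $444.80.
Total interest on Lender A = 240 × $444.80 − $65,250 = $41,502.00.
Lender B: monthly rate = 5.2%/12 = 0.0043333; payment = 65,250 × 0.0043333 / (1 − (1+0.0043333)^−60) = $1,237.34.
Total interest on Lender B = 60 × $1,237.34 − $65,250 = $8,990.40.
Lender B is lower by $32,511.60.

Lender B by $32,510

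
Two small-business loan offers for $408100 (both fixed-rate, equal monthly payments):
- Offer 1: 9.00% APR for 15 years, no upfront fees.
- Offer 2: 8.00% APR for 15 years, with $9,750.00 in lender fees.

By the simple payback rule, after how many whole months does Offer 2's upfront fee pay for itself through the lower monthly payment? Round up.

41 months

Offer 1: at 9.00% the monthly rate is 0.0075000, so the payment is 408,100 × 0.0075000 / (1 − 1.0075000^−180) = $4,139.22.
Offer 2: monthly rate = 8%/12 = 0.0066667; payment = 408,100 × 0.0066667 / (1 − (1+0.0066667)^−180) = $3,900.02.
Monthly savings = $4,139.22 − $3,900.02 = $239.20.
Break-even = $9,750.00 / $239.20 = 40.76 → 41 months.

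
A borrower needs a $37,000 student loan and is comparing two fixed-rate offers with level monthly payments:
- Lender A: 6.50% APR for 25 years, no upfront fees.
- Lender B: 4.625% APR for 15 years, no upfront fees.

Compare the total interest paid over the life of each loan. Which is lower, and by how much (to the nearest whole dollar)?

Lender B by $23,573

Lender A: at 6.50% the monthly rate is 0.0054167, so the payment is 37,000 × 0.0054167 / (1 − 1.0054167^−300) = $249.83.
Total interest on Lender A = 300 × $249.83 − $37,000 = $37,949.00.
Lender B: monthly rate = 4.625%/12 = 0.0038542; payment = 37,000 × 0.0038542 / (1 − (1+0.0038542)^−180) = $285.42.
Total interest on Lender B = 180 × $285.42 − $37,000 = $14,375.60.
Lender B is lower by $23,573.40.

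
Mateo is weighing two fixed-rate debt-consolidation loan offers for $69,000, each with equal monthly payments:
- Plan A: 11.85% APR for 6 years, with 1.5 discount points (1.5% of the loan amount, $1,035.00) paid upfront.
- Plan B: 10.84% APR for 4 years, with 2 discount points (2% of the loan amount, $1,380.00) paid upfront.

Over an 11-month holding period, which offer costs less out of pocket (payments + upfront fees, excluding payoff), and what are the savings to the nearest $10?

Plan A: at 11.85% the monthly rate is 0.0098750, so the payment is 69,000 × 0.0098750 / (1 − 1.0098750^−72) = $1,343.59.
Plan B: monthly rate = 10.84%/12 = 0.0090333; payment = 69,000 × 0.0090333 / (1 − (1+0.0090333)^−48) = $1,777.98.
Over 11 months: Plan A costs 11 × $1,343.59 + $1,035.00 = $15,814.49; Plan B costs 11 × $1,777.98 + $1,380.00 = $20,937.78.
Plan A is cheaper by $20,937.78 − $15,814.49 = $5,123.29.

Plan A by $5,120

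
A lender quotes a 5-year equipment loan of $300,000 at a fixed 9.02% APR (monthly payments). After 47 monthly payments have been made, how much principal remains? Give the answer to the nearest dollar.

$76,889

With monthly rate i = 9.02%/12 = 0.0075167, the balance after k of n payments is P · [(1+i)^n − (1+i)^k] / [(1+i)^n − 1].
(1+0.0075167)^60 = 1.56723581 and (1+0.0075167)^47 = 1.42185477, so the balance is 300,000 × (1.56723581 − 1.42185477) / (1.56723581 − 1) = $76,889.21.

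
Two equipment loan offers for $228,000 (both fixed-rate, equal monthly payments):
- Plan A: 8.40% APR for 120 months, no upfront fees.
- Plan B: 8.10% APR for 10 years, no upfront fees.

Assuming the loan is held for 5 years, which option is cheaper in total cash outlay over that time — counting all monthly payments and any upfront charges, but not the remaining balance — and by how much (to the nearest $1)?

Plan A: monthly rate = 8.4%/12 = 0.0070000; payment = 228,000 × 0.0070000 / (1 − (1+0.0070000)^−120) = $2,814.69.
Plan B: at 8.10% the monthly rate is 0.0067500, so the payment is 228,000 × 0.0067500 / (1 − 1.0067500^−120) = $2,778.33.
Over 60 months: Plan A costs 60 × $2,814.69 = $168,881.40; Plan B costs 60 × $2,778.33 = $166,699.80.
Plan B is cheaper by $168,881.40 − $166,699.80 = $2,181.60.

Plan B by $2,182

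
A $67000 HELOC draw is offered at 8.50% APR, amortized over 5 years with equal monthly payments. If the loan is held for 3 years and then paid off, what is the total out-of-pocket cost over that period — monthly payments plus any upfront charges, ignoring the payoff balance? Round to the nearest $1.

$49,486

Monthly rate = 8.5%/12 = 0.0070833; payment = 67,000 × 0.0070833 / (1 − (1+0.0070833)^−60) = $1,374.61.
Total outlay = 36 × $1,374.61 = $49,485.96.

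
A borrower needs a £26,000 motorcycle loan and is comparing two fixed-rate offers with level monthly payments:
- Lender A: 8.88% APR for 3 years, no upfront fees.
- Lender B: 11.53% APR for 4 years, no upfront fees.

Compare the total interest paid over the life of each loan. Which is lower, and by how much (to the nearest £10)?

Lender A: at 8.88% the monthly rate is 0.0074000, so the payment is 26,000 × 0.0074000 / (1 − 1.0074000^−36) = £825.34.
Total interest on Lender A = 36 × £825.34 − £26,000 = £3,712.24.
Lender B: monthly rate = 11.53%/12 = 0.0096083; payment = 26,000 × 0.0096083 / (1 − (1+0.0096083)^−48) = £678.70.
Total interest on Lender B = 48 × £678.70 − £26,000 = £6,577.60.
Lender A is lower by £2,865.36.

Lender A by £2,870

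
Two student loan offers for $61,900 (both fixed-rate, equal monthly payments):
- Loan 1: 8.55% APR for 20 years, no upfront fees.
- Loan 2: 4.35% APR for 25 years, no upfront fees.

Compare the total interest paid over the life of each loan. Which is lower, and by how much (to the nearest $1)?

Loan 2 by $27,751

Loan 1: at 8.55% the monthly rate is 0.0071250, so the payment is 61,900 × 0.0071250 / (1 − 1.0071250^−240) = $539.14.
Total interest on Loan 1 = 240 × $539.14 − $61,900 = $67,493.60.
Loan 2: at 4.35% the monthly rate is 0.0036250, so the payment is 61,900 × 0.0036250 / (1 − 1.0036250^−300) = $338.81.
Total interest on Loan 2 = 300 × $338.81 − $61,900 = $39,743.00.
Loan 2 is lower by $27,750.60.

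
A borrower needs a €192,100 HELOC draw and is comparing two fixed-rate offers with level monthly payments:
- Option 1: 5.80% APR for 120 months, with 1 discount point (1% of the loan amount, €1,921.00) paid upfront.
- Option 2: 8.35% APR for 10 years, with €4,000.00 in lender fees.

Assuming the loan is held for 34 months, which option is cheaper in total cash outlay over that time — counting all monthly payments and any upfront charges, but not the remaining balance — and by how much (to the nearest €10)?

Option 1: monthly rate = 5.8%/12 = 0.0048333; payment = 192,100 × 0.0048333 / (1 − (1+0.0048333)^−120) = €2,113.46.
Option 2: at 8.35% the monthly rate is 0.0069583, so the payment is 192,100 × 0.0069583 / (1 − 1.0069583^−120) = €2,366.38.
Over 34 months: Option 1 costs 34 × €2,113.46 + €1,921.00 = €73,778.64; Option 2 costs 34 × €2,366.38 + €4,000.00 = €84,456.92.
Option 1 is cheaper by €84,456.92 − €73,778.64 = €10,678.28.

Option 1 by €10,680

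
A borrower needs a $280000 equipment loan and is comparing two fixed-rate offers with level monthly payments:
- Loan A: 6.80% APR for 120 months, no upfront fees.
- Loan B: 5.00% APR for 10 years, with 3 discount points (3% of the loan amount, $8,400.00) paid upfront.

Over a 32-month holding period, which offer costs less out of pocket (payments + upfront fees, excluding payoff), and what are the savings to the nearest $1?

Loan A: at 6.80% the monthly rate is 0.0056667, so the payment is 280,000 × 0.0056667 / (1 − 1.0056667^−120) = $3,222.25.
Loan B: at 5.00% the monthly rate is 0.0041667, so the payment is 280,000 × 0.0041667 / (1 − 1.0041667^−120) = $2,969.83.
Over 32 months: Loan A costs 32 × $3,222.25 = $103,112.00; Loan B costs 32 × $2,969.83 + $8,400.00 = $103,434.56.
Loan A is cheaper by $103,434.56 − $103,112.00 = $322.56.

Loan A by $323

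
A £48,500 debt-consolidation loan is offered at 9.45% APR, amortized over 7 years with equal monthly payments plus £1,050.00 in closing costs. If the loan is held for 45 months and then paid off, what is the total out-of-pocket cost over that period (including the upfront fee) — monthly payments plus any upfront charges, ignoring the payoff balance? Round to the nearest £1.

At 9.45% the monthly rate is 0.0078750, so the payment is 48,500 × 0.0078750 / (1 − 1.0078750^−84) = £791.44.
Total outlay = 45 × £791.44 + £1,050.00 = £36,664.80.

£36,665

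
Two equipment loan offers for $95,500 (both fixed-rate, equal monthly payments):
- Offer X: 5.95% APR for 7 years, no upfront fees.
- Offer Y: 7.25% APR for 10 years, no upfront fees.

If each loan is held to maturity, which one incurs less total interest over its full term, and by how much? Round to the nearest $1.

Offer X: monthly rate = 5.95%/12 = 0.0049583; payment = 95,500 × 0.0049583 / (1 − (1+0.0049583)^−84) = $1,392.83.
Total interest on Offer X = 84 × $1,392.83 − $95,500 = $21,497.72.
Offer Y: monthly rate = 7.25%/12 = 0.0060417; payment = 95,500 × 0.0060417 / (1 − (1+0.0060417)^−120) = $1,121.18.
Total interest on Offer Y = 120 × $1,121.18 − $95,500 = $39,041.60.
Offer X is lower by $17,543.88.

Offer X by $17,544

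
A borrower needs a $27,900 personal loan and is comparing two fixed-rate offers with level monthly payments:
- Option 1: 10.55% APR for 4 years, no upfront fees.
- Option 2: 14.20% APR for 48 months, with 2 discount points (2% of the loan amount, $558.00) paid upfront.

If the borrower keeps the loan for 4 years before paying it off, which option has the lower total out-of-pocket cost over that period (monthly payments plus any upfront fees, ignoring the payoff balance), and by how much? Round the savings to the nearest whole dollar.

Option 1 by $2,968

Option 1: at 10.55% the monthly rate is 0.0087917, so the payment is 27,900 × 0.0087917 / (1 − 1.0087917^−48) = $715.01.
Option 2: at 14.20% the monthly rate is 0.0118333, so the payment is 27,900 × 0.0118333 / (1 − 1.0118333^−48) = $765.21.
Over 48 months: Option 1 costs 48 × $715.01 = $34,320.48; Option 2 costs 48 × $765.21 + $558.00 = $37,288.08.
Option 1 is cheaper by $37,288.08 − $34,320.48 = $2,967.60.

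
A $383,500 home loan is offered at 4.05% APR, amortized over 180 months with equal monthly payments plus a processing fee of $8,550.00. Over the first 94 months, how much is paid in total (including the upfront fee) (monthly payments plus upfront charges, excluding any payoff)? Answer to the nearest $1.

$276,104

Monthly rate = 4.05%/12 = 0.0033750; payment = 383,500 × 0.0033750 / (1 − (1+0.0033750)^−180) = $2,846.32.
Total outlay = 94 × $2,846.32 + $8,550.00 = $276,104.08.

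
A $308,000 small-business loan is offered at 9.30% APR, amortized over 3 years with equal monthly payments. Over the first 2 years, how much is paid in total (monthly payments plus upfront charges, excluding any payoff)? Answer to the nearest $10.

At 9.30% the monthly rate is 0.0077500, so the payment is 308,000 × 0.0077500 / (1 − 1.0077500^−36) = $9,837.38.
Total outlay = 24 × $9,837.38 = $236,097.12.

$236,100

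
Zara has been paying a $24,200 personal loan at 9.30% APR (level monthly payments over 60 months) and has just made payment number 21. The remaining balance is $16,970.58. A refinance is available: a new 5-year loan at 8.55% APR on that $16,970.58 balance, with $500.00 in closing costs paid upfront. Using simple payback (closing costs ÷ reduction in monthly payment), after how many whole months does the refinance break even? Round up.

Current payment = 24,200 × 9.3%/12 / (1 − (1+0.0077500)^−60) = $505.88.
Refinanced payment = 16,970.58 × 0.0071250 / (1 − (1+0.0071250)^−60) = $348.59.
Monthly savings = $505.88 − $348.59 = $157.29.
Break-even = $500.00 / $157.29 = 3.18 → 4 months.

4 months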